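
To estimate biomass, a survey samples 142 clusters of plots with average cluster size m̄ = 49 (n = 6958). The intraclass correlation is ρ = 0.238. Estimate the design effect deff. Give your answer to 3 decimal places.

deff = 1 + (49 − 1)·0.238 = 1 + 11.424 = 12.424.

12.424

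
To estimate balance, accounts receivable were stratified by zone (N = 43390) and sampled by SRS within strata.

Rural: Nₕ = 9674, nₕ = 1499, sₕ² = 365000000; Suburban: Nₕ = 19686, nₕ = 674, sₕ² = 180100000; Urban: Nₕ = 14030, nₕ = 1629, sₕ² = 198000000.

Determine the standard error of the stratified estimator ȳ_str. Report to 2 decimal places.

Var(ȳ_str) = Σₕ Wₕ²(1 − fₕ)sₕ²/nₕ with Wₕ = Nₕ/N, N = 43390.
Rural: Wₕ = 0.22295460; term = 0.22295460²·(1 − 0.15495142)·365000000/1499 = 10228.355.
Suburban: Wₕ = 0.45369901; term = 0.45369901²·(1 − 0.03423753)·180100000/674 = 53120.212.
Urban: Wₕ = 0.32334639; term = 0.32334639²·(1 − 0.11610834)·198000000/1629 = 11232.571.
Sum = 74581.138.
SE = √(74581.138) = 273.10.

273.10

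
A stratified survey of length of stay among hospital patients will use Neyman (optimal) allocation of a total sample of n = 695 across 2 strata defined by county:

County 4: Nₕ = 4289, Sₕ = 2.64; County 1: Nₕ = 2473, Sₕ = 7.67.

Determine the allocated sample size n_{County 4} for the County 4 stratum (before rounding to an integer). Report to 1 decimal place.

Neyman allocation: nₕ = n·NₕSₕ / Σⱼ NⱼSⱼ.
Σ NⱼSⱼ = 4289·2.64 + 2473·7.67 = 30290.87.
n_{County 4} = 695·4289·2.64 / 30290.87 = 259.8.

259.8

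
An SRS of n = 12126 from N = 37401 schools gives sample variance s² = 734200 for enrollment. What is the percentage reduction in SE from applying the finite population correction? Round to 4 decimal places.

17.7939

f = n/N = 12126/37401 = 0.32421593.
SE_no-fpc = √(s²/n) = 7.7812328; SE_fpc = √((1−f)s²/n) = 6.396647.
Ratio = √(1−f) = 0.82206087. Reduction = 100·(1 − 0.82206087) = 17.7939%.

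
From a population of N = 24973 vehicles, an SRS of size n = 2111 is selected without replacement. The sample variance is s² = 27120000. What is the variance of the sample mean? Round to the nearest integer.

11761

Under SRS without replacement, Var(ȳ) = (1 − f)·s²/n with f = n/N = 2111/24973 = 0.08453129.
Var(ȳ) = (1 − 0.08453129)·27120000/2111 = 0.91546871·12846.992 = 11761.019.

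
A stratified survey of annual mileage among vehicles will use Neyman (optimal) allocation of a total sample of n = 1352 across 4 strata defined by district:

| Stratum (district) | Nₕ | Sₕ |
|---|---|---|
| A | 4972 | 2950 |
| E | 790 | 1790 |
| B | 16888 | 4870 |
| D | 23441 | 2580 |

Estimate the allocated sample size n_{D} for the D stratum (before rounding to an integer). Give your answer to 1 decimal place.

Neyman allocation: nₕ = n·NₕSₕ / Σⱼ NⱼSⱼ.
Σ NⱼSⱼ = 4972·2950 + 790·1790 + 16888·4870 + 23441·2580 = 1.5880384 × 10^8.
n_{D} = 1352·23441·2580 / (1.5880384 × 10^8) = 514.9.

514.9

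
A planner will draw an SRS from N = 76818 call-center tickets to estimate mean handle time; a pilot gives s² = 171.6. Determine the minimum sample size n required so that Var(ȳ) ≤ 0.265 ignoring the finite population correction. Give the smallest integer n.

648

Without fpc, n₀ = s²/D = 171.6/0.265 = 647.5472.
Rounding up, n = 648.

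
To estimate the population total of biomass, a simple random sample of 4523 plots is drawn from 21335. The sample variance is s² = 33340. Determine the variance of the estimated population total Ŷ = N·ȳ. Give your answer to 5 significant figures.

2.6439 × 10^9

Var(Ŷ) = N²·Var(ȳ) = N²·(1 − n/N)·s²/n.
f = 4523/21335 = 0.21199906; Var(ȳ) = 0.78800094·33340/4523 = 5.8085234.
Var(Ŷ) = 21335² · 5.8085234 = 2.6439366 × 10^9.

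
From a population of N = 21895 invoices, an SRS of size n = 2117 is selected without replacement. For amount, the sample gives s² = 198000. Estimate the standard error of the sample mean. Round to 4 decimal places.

Under SRS without replacement, Var(ȳ) = (1 − f)·s²/n with f = n/N = 2117/21895 = 0.09668874.
Var(ȳ) = (1 − 0.09668874)·198000/2117 = 0.90331126·93.528578 = 84.485418.
SE(ȳ) = √(84.485418) = 9.1916.

9.1916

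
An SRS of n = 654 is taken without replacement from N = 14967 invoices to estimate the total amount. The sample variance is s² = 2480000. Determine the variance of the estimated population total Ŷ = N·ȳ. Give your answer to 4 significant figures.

8.123 × 10^11

Var(Ŷ) = N²·Var(ȳ) = N²·(1 − n/N)·s²/n.
f = 654/14967 = 0.04369613; Var(ȳ) = 0.95630387·2480000/654 = 3626.3511.
Var(Ŷ) = 14967² · 3626.3511 = 8.1234286 × 10^11.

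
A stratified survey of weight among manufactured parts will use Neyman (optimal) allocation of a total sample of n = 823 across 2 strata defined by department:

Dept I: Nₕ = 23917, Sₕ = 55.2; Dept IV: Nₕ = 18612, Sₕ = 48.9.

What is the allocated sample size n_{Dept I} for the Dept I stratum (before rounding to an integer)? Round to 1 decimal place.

487.2

Neyman allocation: nₕ = n·NₕSₕ / Σⱼ NⱼSⱼ.
Σ NⱼSⱼ = 23917·55.2 + 18612·48.9 = 2.2303452 × 10^6.
n_{Dept I} = 823·23917·55.2 / (2.2303452 × 10^6) = 487.2.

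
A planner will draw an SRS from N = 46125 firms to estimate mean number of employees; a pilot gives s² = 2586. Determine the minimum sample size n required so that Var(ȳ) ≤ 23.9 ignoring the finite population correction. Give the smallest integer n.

Without fpc, n₀ = s²/D = 2586/23.9 = 108.2008.
Rounding up, n = 109.

109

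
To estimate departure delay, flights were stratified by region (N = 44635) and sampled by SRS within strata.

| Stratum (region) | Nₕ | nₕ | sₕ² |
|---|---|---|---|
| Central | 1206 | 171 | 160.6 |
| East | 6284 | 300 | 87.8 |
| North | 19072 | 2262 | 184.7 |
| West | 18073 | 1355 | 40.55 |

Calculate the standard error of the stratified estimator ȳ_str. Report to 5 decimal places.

Var(ȳ_str) = Σₕ Wₕ²(1 − fₕ)sₕ²/nₕ with Wₕ = Nₕ/N, N = 44635.
Central: Wₕ = 0.02701916; term = 0.02701916²·(1 − 0.14179104)·160.6/171 = 5.8841808 × 10^-4.
East: Wₕ = 0.14078638; term = 0.14078638²·(1 − 0.04774029)·87.8/300 = 0.0055239526.
North: Wₕ = 0.42728800; term = 0.42728800²·(1 − 0.11860319)·184.7/2262 = 0.013139752.
West: Wₕ = 0.40490646; term = 0.40490646²·(1 − 0.07497372)·40.55/1355 = 0.0045385284.
Sum = 0.023790651.
SE = √(0.023790651) = 0.15424.

0.15424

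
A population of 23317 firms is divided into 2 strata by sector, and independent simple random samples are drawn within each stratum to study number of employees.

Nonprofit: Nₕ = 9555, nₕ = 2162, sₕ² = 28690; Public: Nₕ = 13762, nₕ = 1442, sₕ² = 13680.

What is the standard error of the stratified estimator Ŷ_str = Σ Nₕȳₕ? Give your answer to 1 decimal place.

50456.6

Var(Ŷ_str) = Σₕ Nₕ²(1 − fₕ)sₕ²/nₕ.
Nonprofit: 9555²·(1 − 2162/9555)·28690/2162 = 9.3740282 × 10^8.
Public: 13762²·(1 − 1442/13762)·13680/1442 = 1.6084705 × 10^9.
Sum = 2.5458733 × 10^9.
SE = √(2.5458733 × 10^9) = 50456.6.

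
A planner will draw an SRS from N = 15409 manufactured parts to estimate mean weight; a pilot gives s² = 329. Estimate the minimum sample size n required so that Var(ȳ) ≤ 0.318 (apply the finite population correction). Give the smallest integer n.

Without fpc, n₀ = s²/D = 329/0.318 = 1034.5912.
With fpc, (1 − n/N)·s²/n ≤ D requires n ≥ n₀/(1 + n₀/N) = 1034.5912/(1 + 1034.5912/15409) = 969.4972.
Rounding up, n = 970.

970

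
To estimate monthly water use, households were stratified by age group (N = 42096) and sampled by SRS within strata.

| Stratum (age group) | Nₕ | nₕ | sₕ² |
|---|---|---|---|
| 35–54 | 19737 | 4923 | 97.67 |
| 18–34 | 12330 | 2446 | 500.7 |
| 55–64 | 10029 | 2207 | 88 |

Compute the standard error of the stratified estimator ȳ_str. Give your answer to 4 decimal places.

0.1383

Var(ȳ_str) = Σₕ Wₕ²(1 − fₕ)sₕ²/nₕ with Wₕ = Nₕ/N, N = 42096.
35–54: Wₕ = 0.46885690; term = 0.46885690²·(1 − 0.24943000)·97.67/4923 = 0.0032734309.
18–34: Wₕ = 0.29290194; term = 0.29290194²·(1 − 0.19837794)·500.7/2446 = 0.014077816.
55–64: Wₕ = 0.23824116; term = 0.23824116²·(1 − 0.22006182)·88/2207 = 0.0017651195.
Sum = 0.019116366.
SE = √(0.019116366) = 0.1383.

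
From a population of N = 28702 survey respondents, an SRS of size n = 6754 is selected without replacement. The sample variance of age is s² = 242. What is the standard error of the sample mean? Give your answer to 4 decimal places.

0.1655

Under SRS without replacement, Var(ȳ) = (1 − f)·s²/n with f = n/N = 6754/28702 = 0.23531461.
Var(ȳ) = (1 − 0.23531461)·242/6754 = 0.76468539·0.035830619 = 0.027399151.
SE(ȳ) = √(0.027399151) = 0.1655.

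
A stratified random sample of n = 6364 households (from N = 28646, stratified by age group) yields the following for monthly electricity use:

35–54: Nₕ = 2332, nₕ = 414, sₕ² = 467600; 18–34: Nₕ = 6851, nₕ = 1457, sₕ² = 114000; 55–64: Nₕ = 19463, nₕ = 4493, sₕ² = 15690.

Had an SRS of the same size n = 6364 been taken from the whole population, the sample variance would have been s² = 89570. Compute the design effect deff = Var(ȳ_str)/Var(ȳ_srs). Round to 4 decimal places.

Var(ȳ_str) = Σ Wₕ²(1−fₕ)sₕ²/nₕ with Wₕ = Nₕ/28646:
  35–54: (2332/28646)²·(1−414/2332)·467600/414 = 6.1563505
  18–34: (6851/28646)²·(1−1457/6851)·114000/1457 = 3.5235646
  55–64: (19463/28646)²·(1−4493/19463)·15690/4493 = 1.2399099
  → Var(ȳ_str) = 10.919825.
Var(ȳ_srs) = (1 − 6364/28646)·89570/6364 = 10.947692.
deff = 10.919825 / 10.947692 = 0.9975.

0.9975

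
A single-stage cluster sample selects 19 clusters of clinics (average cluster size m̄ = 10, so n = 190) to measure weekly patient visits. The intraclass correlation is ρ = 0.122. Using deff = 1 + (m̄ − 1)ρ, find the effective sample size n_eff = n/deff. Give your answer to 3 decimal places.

deff = 1 + (10 − 1)·0.122 = 1 + 1.098 = 2.098.
n_eff = 190 / 2.098 = 90.562.

90.562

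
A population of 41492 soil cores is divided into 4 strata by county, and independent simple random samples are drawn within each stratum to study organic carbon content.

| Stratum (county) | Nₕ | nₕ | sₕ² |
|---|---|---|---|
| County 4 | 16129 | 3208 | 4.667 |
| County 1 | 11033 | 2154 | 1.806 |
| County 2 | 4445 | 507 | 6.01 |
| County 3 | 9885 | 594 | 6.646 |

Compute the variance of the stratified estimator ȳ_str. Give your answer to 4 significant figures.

9.412 × 10^-4

Var(ȳ_str) = Σₕ Wₕ²(1 − fₕ)sₕ²/nₕ with Wₕ = Nₕ/N, N = 41492.
County 4: Wₕ = 0.38872554; term = 0.38872554²·(1 − 0.19889640)·4.667/3208 = 1.7610767 × 10^-4.
County 1: Wₕ = 0.26590668; term = 0.26590668²·(1 − 0.19523248)·1.806/2154 = 4.7709074 × 10^-5.
County 2: Wₕ = 0.10712909; term = 0.10712909²·(1 − 0.11406074)·6.01/507 = 1.2052725 × 10^-4.
County 3: Wₕ = 0.23823870; term = 0.23823870²·(1 − 0.06009105)·6.646/594 = 5.9687623 × 10^-4.
Sum = 9.4122022 × 10^-4.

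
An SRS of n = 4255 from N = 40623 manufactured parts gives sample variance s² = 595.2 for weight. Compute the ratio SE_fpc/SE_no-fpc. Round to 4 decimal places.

f = n/N = 4255/40623 = 0.10474362.
SE_no-fpc = √(s²/n) = 0.37400868; SE_fpc = √((1−f)s²/n) = 0.35387949.
Ratio = √(1−f) = 0.94617989.

0.9462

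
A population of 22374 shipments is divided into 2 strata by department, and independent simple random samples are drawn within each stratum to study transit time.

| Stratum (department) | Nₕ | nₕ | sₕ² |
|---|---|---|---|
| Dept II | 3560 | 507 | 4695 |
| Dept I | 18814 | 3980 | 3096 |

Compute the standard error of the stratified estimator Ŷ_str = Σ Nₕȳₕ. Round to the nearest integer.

Var(Ŷ_str) = Σₕ Nₕ²(1 − fₕ)sₕ²/nₕ.
Dept II: 3560²·(1 − 507/3560)·4695/507 = 1.0064784 × 10^8.
Dept I: 18814²·(1 − 3980/18814)·3096/3980 = 2.1709874 × 10^8.
Sum = 3.1774658 × 10^8.
SE = √(3.1774658 × 10^8) = 17825.

17825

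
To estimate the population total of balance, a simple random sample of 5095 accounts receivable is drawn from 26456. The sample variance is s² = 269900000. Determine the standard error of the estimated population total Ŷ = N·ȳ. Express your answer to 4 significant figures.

Var(Ŷ) = N²·Var(ȳ) = N²·(1 − n/N)·s²/n.
f = 5095/26456 = 0.19258391; Var(ȳ) = 0.80741609·269900000/5095 = 42771.659.
Var(Ŷ) = 26456² · 42771.659 = 2.9936737 × 10^13.
SE(Ŷ) = √(2.9936737 × 10^13) = 5.471 × 10^6.

5.471 × 10^6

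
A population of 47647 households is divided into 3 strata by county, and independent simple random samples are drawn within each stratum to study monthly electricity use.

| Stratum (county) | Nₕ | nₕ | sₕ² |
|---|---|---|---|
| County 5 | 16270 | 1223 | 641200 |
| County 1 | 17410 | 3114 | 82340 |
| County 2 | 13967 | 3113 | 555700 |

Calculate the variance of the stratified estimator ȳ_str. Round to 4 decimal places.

71.3562

Var(ȳ_str) = Σₕ Wₕ²(1 − fₕ)sₕ²/nₕ with Wₕ = Nₕ/N, N = 47647.
County 5: Wₕ = 0.34146956; term = 0.34146956²·(1 − 0.07516902)·641200/1223 = 56.537084.
County 1: Wₕ = 0.36539551; term = 0.36539551²·(1 − 0.17886272)·82340/3114 = 2.8989081.
County 2: Wₕ = 0.29313493; term = 0.29313493²·(1 − 0.22288251)·555700/3113 = 11.920188.
Sum = 71.35618.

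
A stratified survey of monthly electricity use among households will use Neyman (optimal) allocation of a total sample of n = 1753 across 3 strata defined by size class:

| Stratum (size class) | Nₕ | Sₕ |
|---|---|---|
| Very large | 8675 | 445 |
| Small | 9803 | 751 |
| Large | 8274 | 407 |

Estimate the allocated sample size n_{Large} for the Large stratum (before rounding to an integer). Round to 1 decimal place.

Neyman allocation: nₕ = n·NₕSₕ / Σⱼ NⱼSⱼ.
Σ NⱼSⱼ = 8675·445 + 9803·751 + 8274·407 = 1.4589946 × 10^7.
n_{Large} = 1753·8274·407 / (1.4589946 × 10^7) = 404.6.

404.6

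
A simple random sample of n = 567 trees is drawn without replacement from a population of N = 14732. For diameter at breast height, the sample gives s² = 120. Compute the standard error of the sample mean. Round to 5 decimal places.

Under SRS without replacement, Var(ȳ) = (1 − f)·s²/n with f = n/N = 567/14732 = 0.03848765.
Var(ȳ) = (1 − 0.03848765)·120/567 = 0.96151235·0.21164021 = 0.20349468.
SE(ȳ) = √(0.20349468) = 0.45110.

0.45110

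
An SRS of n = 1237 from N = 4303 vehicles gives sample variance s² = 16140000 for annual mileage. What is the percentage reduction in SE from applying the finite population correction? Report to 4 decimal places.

15.5887

f = n/N = 1237/4303 = 0.28747386.
SE_no-fpc = √(s²/n) = 114.22651; SE_fpc = √((1−f)s²/n) = 96.420042.
Ratio = √(1−f) = 0.84411264. Reduction = 100·(1 − 0.84411264) = 15.5887%.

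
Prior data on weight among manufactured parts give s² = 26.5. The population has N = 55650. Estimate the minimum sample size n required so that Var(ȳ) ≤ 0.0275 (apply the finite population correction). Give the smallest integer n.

Without fpc, n₀ = s²/D = 26.5/0.0275 = 963.6364.
With fpc, (1 − n/N)·s²/n ≤ D requires n ≥ n₀/(1 + n₀/N) = 963.6364/(1 + 963.6364/55650) = 947.2341.
Rounding up, n = 948.

948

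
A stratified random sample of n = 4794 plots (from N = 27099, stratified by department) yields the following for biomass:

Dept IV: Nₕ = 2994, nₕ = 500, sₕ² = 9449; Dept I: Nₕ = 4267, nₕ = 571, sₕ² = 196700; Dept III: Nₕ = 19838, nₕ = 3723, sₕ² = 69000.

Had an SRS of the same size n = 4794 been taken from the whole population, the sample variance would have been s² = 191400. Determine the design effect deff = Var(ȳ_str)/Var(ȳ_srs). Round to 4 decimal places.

Var(ȳ_str) = Σ Wₕ²(1−fₕ)sₕ²/nₕ with Wₕ = Nₕ/27099:
  Dept IV: (2994/27099)²·(1−500/2994)·9449/500 = 0.1921576
  Dept I: (4267/27099)²·(1−571/4267)·196700/571 = 7.3980341
  Dept III: (19838/27099)²·(1−3723/19838)·69000/3723 = 8.0682198
  → Var(ȳ_str) = 15.658412.
Var(ȳ_srs) = (1 − 4794/27099)·191400/4794 = 32.861915.
deff = 15.658412 / 32.861915 = 0.4765.

0.4765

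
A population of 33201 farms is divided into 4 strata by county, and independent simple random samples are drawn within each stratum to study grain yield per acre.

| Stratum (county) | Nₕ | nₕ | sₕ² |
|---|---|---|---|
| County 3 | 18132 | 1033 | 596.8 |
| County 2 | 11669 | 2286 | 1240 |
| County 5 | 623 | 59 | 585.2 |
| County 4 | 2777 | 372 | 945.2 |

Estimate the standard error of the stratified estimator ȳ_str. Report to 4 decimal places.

0.4847

Var(ȳ_str) = Σₕ Wₕ²(1 − fₕ)sₕ²/nₕ with Wₕ = Nₕ/N, N = 33201.
County 3: Wₕ = 0.54612813; term = 0.54612813²·(1 − 0.05697110)·596.8/1033 = 0.16249597.
County 2: Wₕ = 0.35146532; term = 0.35146532²·(1 − 0.19590368)·1240/2286 = 0.053878871.
County 5: Wₕ = 0.01876450; term = 0.01876450²·(1 − 0.09470305)·585.2/59 = 0.0031616743.
County 4: Wₕ = 0.08364206; term = 0.08364206²·(1 − 0.13395751)·945.2/372 = 0.015394635.
Sum = 0.23493115.
SE = √(0.23493115) = 0.4847.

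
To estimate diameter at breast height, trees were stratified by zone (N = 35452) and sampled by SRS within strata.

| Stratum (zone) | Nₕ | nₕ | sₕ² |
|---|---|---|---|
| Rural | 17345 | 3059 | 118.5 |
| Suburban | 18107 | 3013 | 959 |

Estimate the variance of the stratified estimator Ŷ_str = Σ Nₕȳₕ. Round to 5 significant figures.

9.6589 × 10^7

Var(Ŷ_str) = Σₕ Nₕ²(1 − fₕ)sₕ²/nₕ.
Rural: 17345²·(1 − 3059/17345)·118.5/3059 = 9.5989521 × 10^6.
Suburban: 18107²·(1 − 3013/18107)·959/3013 = 8.6990199 × 10^7.
Sum = 9.6589151 × 10^7.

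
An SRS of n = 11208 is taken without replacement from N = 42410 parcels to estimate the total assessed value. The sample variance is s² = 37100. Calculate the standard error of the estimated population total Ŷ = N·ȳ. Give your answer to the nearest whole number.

Var(Ŷ) = N²·Var(ȳ) = N²·(1 − n/N)·s²/n.
f = 11208/42410 = 0.26427729; Var(ȳ) = 0.73572271·37100/11208 = 2.4353419.
Var(Ŷ) = 42410² · 2.4353419 = 4.3802257 × 10^9.
SE(Ŷ) = √(4.3802257 × 10^9) = 66183.

66183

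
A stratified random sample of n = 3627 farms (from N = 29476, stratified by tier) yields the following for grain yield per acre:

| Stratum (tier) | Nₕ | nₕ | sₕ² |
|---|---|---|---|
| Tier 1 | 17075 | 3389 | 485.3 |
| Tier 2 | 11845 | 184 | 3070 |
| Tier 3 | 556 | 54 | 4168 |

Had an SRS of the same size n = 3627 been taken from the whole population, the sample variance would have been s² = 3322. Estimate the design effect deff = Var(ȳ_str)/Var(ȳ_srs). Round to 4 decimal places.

Var(ȳ_str) = Σ Wₕ²(1−fₕ)sₕ²/nₕ with Wₕ = Nₕ/29476:
  Tier 1: (17075/29476)²·(1−3389/17075)·485.3/3389 = 0.038515796
  Tier 2: (11845/29476)²·(1−184/11845)·3070/184 = 2.6524934
  Tier 3: (556/29476)²·(1−54/556)·4168/54 = 0.024795642
  → Var(ȳ_str) = 2.7158048.
Var(ȳ_srs) = (1 − 3627/29476)·3322/3627 = 0.80320661.
deff = 2.7158048 / 0.80320661 = 3.3812.

3.3812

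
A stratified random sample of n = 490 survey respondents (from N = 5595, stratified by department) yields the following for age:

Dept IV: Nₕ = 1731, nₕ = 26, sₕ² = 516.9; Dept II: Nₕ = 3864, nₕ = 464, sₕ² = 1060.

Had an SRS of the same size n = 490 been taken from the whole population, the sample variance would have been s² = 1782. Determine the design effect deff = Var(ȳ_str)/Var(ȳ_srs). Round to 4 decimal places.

Var(ȳ_str) = Σ Wₕ²(1−fₕ)sₕ²/nₕ with Wₕ = Nₕ/5595:
  Dept IV: (1731/5595)²·(1−26/1731)·516.9/26 = 1.8743662
  Dept II: (3864/5595)²·(1−464/3864)·1060/464 = 0.95874638
  → Var(ȳ_str) = 2.8331126.
Var(ȳ_srs) = (1 − 490/5595)·1782/490 = 3.318236.
deff = 2.8331126 / 3.318236 = 0.8538.

0.8538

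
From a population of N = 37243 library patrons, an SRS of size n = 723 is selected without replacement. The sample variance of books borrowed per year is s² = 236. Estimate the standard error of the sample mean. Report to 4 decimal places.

0.5658

Under SRS without replacement, Var(ȳ) = (1 − f)·s²/n with f = n/N = 723/37243 = 0.01941304.
Var(ȳ) = (1 − 0.01941304)·236/723 = 0.98058696·0.3264177 = 0.32008094.
SE(ȳ) = √(0.32008094) = 0.5658.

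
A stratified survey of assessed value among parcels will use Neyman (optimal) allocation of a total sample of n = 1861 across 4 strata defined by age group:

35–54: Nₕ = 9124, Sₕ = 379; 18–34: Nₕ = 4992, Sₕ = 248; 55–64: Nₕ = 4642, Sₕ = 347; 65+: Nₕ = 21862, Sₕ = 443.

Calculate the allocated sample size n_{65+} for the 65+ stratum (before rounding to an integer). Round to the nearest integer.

Neyman allocation: nₕ = n·NₕSₕ / Σⱼ NⱼSⱼ.
Σ NⱼSⱼ = 9124·379 + 4992·248 + 4642·347 + 21862·443 = 1.5991652 × 10^7.
n_{65+} = 1861·21862·443 / (1.5991652 × 10^7) = 1127.

1127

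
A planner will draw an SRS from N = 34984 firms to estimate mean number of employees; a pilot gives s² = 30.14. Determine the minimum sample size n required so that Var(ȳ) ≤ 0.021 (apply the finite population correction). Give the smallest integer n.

1379

Without fpc, n₀ = s²/D = 30.14/0.021 = 1435.2381.
With fpc, (1 − n/N)·s²/n ≤ D requires n ≥ n₀/(1 + n₀/N) = 1435.2381/(1 + 1435.2381/34984) = 1378.6771.
Rounding up, n = 1379.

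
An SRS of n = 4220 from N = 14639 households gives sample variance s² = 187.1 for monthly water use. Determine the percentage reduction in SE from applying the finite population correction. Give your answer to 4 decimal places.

15.6360

f = n/N = 4220/14639 = 0.28827106.
SE_no-fpc = √(s²/n) = 0.21056233; SE_fpc = √((1−f)s²/n) = 0.17763886.
Ratio = √(1−f) = 0.84364029. Reduction = 100·(1 − 0.84364029) = 15.6360%.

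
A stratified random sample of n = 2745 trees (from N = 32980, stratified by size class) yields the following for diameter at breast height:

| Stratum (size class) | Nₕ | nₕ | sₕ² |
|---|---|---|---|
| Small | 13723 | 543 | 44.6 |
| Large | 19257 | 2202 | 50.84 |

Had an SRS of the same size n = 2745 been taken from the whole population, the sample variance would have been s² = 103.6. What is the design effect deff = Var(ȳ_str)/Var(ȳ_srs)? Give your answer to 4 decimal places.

Var(ȳ_str) = Σ Wₕ²(1−fₕ)sₕ²/nₕ with Wₕ = Nₕ/32980:
  Small: (13723/32980)²·(1−543/13723)·44.6/543 = 0.013658349
  Large: (19257/32980)²·(1−2202/19257)·50.84/2202 = 0.0069715168
  → Var(ȳ_str) = 0.020629866.
Var(ȳ_srs) = (1 − 2745/32980)·103.6/2745 = 0.03460005.
deff = 0.020629866 / 0.03460005 = 0.5962.

0.5962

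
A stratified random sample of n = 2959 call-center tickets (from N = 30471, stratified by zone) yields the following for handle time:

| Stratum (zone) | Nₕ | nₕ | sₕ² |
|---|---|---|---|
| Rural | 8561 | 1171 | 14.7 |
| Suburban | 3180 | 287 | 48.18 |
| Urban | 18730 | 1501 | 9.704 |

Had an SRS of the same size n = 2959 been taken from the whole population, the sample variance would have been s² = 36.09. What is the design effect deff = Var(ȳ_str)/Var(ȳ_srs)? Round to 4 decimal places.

0.4328

Var(ȳ_str) = Σ Wₕ²(1−fₕ)sₕ²/nₕ with Wₕ = Nₕ/30471:
  Rural: (8561/30471)²·(1−1171/8561)·14.7/1171 = 8.5537383 × 10^-4
  Suburban: (3180/30471)²·(1−287/3180)·48.18/287 = 0.001663363
  Urban: (18730/30471)²·(1−1501/18730)·9.704/1501 = 0.0022469558
  → Var(ȳ_str) = 0.0047656926.
Var(ȳ_srs) = (1 − 2959/30471)·36.09/2959 = 0.011012283.
deff = 0.0047656926 / 0.011012283 = 0.4328.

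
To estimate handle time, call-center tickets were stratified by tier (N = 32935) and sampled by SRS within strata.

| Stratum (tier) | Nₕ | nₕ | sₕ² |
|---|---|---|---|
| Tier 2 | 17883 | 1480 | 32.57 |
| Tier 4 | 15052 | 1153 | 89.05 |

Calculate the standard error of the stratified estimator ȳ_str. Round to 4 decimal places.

Var(ȳ_str) = Σₕ Wₕ²(1 − fₕ)sₕ²/nₕ with Wₕ = Nₕ/N, N = 32935.
Tier 2: Wₕ = 0.54297859; term = 0.54297859²·(1 − 0.08276016)·32.57/1480 = 0.0059511976.
Tier 4: Wₕ = 0.45702141; term = 0.45702141²·(1 − 0.07660112)·89.05/1153 = 0.01489591.
Sum = 0.020847108.
SE = √(0.020847108) = 0.1444.

0.1444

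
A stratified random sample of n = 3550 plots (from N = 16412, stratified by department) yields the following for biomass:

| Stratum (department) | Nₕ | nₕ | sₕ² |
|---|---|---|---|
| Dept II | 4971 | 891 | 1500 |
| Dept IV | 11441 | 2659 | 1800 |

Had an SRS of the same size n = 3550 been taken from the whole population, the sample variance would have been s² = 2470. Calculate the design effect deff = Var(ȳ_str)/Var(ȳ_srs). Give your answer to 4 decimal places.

0.6956

Var(ȳ_str) = Σ Wₕ²(1−fₕ)sₕ²/nₕ with Wₕ = Nₕ/16412:
  Dept II: (4971/16412)²·(1−891/4971)·1500/891 = 0.12676357
  Dept IV: (11441/16412)²·(1−2659/11441)·1800/2659 = 0.25251581
  → Var(ȳ_str) = 0.37927938.
Var(ȳ_srs) = (1 − 3550/16412)·2470/3550 = 0.54527501.
deff = 0.37927938 / 0.54527501 = 0.6956.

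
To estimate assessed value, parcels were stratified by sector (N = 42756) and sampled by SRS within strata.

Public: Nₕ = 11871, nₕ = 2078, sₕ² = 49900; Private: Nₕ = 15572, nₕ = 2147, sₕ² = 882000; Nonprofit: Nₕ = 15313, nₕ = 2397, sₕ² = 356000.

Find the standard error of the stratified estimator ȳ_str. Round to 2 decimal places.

Var(ȳ_str) = Σₕ Wₕ²(1 − fₕ)sₕ²/nₕ with Wₕ = Nₕ/N, N = 42756.
Public: Wₕ = 0.27764524; term = 0.27764524²·(1 − 0.17504844)·49900/2078 = 1.5270875.
Private: Wₕ = 0.36420619; term = 0.36420619²·(1 − 0.13787567)·882000/2147 = 46.978711.
Nonprofit: Wₕ = 0.35814856; term = 0.35814856²·(1 − 0.15653366)·356000/2397 = 16.06853.
Sum = 64.574329.
SE = √(64.574329) = 8.04.

8.04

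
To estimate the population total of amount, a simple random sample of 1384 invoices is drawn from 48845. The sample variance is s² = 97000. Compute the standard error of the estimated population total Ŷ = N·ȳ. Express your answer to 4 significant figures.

403100

Var(Ŷ) = N²·Var(ȳ) = N²·(1 − n/N)·s²/n.
f = 1384/48845 = 0.02833453; Var(ȳ) = 0.97166547·97000/1384 = 68.100832.
Var(Ŷ) = 48845² · 68.100832 = 1.6247728 × 10^11.
SE(Ŷ) = √(1.6247728 × 10^11) = 403100.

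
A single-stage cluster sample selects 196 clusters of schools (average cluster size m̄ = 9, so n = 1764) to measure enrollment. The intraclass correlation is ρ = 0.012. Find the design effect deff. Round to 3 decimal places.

deff = 1 + (9 − 1)·0.012 = 1 + 0.096 = 1.096.

1.096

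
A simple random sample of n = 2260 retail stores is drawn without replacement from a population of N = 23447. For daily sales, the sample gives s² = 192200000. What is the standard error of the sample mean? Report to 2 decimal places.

Under SRS without replacement, Var(ȳ) = (1 − f)·s²/n with f = n/N = 2260/23447 = 0.09638760.
Var(ȳ) = (1 − 0.09638760)·192200000/2260 = 0.90361240·85044.248 = 76847.037.
SE(ȳ) = √(76847.037) = 277.21.

277.21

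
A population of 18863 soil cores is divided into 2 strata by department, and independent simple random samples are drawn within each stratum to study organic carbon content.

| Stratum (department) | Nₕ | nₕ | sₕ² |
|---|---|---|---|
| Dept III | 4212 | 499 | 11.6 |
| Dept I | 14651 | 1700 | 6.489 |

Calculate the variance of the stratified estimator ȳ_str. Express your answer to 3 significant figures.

0.00306

Var(ȳ_str) = Σₕ Wₕ²(1 − fₕ)sₕ²/nₕ with Wₕ = Nₕ/N, N = 18863.
Dept III: Wₕ = 0.22329428; term = 0.22329428²·(1 − 0.11847104)·11.6/499 = 0.0010217608.
Dept I: Wₕ = 0.77670572; term = 0.77670572²·(1 − 0.11603304)·6.489/1700 = 0.0020355318.
Sum = 0.0030572926.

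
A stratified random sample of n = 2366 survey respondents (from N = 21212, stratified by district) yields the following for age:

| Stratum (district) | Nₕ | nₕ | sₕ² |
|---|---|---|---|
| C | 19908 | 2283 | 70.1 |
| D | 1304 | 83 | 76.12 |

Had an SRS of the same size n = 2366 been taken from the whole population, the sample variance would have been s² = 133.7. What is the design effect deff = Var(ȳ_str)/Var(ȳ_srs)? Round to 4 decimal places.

0.5416

Var(ȳ_str) = Σ Wₕ²(1−fₕ)sₕ²/nₕ with Wₕ = Nₕ/21212:
  C: (19908/21212)²·(1−2283/19908)·70.1/2283 = 0.023944492
  D: (1304/21212)²·(1−83/1304)·76.12/83 = 0.003245269
  → Var(ȳ_str) = 0.027189761.
Var(ȳ_srs) = (1 − 2366/21212)·133.7/2366 = 0.05020584.
deff = 0.027189761 / 0.05020584 = 0.5416.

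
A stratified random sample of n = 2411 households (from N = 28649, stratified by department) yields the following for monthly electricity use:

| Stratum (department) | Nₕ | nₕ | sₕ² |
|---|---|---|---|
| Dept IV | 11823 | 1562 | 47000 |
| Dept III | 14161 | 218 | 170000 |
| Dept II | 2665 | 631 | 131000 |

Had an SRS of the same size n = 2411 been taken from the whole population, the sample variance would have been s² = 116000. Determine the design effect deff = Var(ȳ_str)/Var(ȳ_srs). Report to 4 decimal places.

Var(ȳ_str) = Σ Wₕ²(1−fₕ)sₕ²/nₕ with Wₕ = Nₕ/28649:
  Dept IV: (11823/28649)²·(1−1562/11823)·47000/1562 = 4.447493
  Dept III: (14161/28649)²·(1−218/14161)·170000/218 = 187.59603
  Dept II: (2665/28649)²·(1−631/2665)·131000/631 = 1.3711064
  → Var(ȳ_str) = 193.41463.
Var(ȳ_srs) = (1 − 2411/28649)·116000/2411 = 44.063809.
deff = 193.41463 / 44.063809 = 4.3894.

4.3894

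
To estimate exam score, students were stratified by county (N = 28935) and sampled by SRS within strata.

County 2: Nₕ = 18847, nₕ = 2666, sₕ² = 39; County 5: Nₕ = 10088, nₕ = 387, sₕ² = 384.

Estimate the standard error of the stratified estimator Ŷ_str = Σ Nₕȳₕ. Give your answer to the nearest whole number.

Var(Ŷ_str) = Σₕ Nₕ²(1 − fₕ)sₕ²/nₕ.
County 2: 18847²·(1 − 2666/18847)·39/2666 = 4.4612037 × 10^6.
County 5: 10088²·(1 − 387/10088)·384/387 = 9.7105055 × 10^7.
Sum = 1.0156626 × 10^8.
SE = √(1.0156626 × 10^8) = 10078.

10078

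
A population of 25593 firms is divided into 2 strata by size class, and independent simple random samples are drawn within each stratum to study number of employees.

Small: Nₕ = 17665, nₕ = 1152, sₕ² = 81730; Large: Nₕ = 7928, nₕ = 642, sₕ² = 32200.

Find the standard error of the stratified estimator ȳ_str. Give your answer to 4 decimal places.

6.0016

Var(ȳ_str) = Σₕ Wₕ²(1 − fₕ)sₕ²/nₕ with Wₕ = Nₕ/N, N = 25593.
Small: Wₕ = 0.69022780; term = 0.69022780²·(1 − 0.06521370)·81730/1152 = 31.595574.
Large: Wₕ = 0.30977220; term = 0.30977220²·(1 − 0.08097881)·32200/642 = 4.4231458.
Sum = 36.01872.
SE = √(36.01872) = 6.0016.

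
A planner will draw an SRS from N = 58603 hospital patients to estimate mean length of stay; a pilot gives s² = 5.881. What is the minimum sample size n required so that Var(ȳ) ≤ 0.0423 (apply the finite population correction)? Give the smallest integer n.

Without fpc, n₀ = s²/D = 5.881/0.0423 = 139.0307.
With fpc, (1 − n/N)·s²/n ≤ D requires n ≥ n₀/(1 + n₀/N) = 139.0307/(1 + 139.0307/58603) = 138.7016.
Rounding up, n = 139.

139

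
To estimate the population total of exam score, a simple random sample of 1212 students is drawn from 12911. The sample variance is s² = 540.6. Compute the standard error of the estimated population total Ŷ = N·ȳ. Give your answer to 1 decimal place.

8208.1

Var(Ŷ) = N²·Var(ȳ) = N²·(1 − n/N)·s²/n.
f = 1212/12911 = 0.09387344; Var(ȳ) = 0.90612656·540.6/1212 = 0.40416833.
Var(Ŷ) = 12911² · 0.40416833 = 6.7372404 × 10^7.
SE(Ŷ) = √(6.7372404 × 10^7) = 8208.1.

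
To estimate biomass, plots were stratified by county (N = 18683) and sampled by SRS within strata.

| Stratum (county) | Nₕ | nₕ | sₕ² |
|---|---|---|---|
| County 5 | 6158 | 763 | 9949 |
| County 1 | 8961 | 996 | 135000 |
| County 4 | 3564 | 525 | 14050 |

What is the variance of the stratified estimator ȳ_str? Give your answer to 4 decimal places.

29.7870

Var(ȳ_str) = Σₕ Wₕ²(1 − fₕ)sₕ²/nₕ with Wₕ = Nₕ/N, N = 18683.
County 5: Wₕ = 0.32960445; term = 0.32960445²·(1 − 0.12390386)·9949/763 = 1.2410601.
County 1: Wₕ = 0.47963389; term = 0.47963389²·(1 − 0.11114831)·135000/996 = 27.715547.
County 4: Wₕ = 0.19076165; term = 0.19076165²·(1 − 0.14730640)·14050/525 = 0.83040927.
Sum = 29.787016.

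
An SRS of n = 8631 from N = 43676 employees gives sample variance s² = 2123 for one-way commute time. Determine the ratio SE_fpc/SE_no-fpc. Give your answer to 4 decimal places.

f = n/N = 8631/43676 = 0.19761425.
SE_no-fpc = √(s²/n) = 0.49595747; SE_fpc = √((1−f)s²/n) = 0.4442588.
Ratio = √(1−f) = 0.89575987.

0.8958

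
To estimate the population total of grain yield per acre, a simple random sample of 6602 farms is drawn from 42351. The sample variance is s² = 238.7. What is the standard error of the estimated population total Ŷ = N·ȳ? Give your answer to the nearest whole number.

Var(Ŷ) = N²·Var(ȳ) = N²·(1 − n/N)·s²/n.
f = 6602/42351 = 0.15588770; Var(ȳ) = 0.84411230·238.7/6602 = 0.03051948.
Var(Ŷ) = 42351² · 0.03051948 = 5.4739959 × 10^7.
SE(Ŷ) = √(5.4739959 × 10^7) = 7399.

7399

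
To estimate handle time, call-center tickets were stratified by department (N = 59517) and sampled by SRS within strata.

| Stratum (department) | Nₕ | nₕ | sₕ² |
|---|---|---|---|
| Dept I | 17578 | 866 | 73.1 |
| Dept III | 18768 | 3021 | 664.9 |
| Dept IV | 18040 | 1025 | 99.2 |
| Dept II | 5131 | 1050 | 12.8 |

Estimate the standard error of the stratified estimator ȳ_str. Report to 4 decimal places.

Var(ȳ_str) = Σₕ Wₕ²(1 − fₕ)sₕ²/nₕ with Wₕ = Nₕ/N, N = 59517.
Dept I: Wₕ = 0.29534419; term = 0.29534419²·(1 − 0.04926613)·73.1/866 = 0.0070002783.
Dept III: Wₕ = 0.31533847; term = 0.31533847²·(1 − 0.16096547)·664.9/3021 = 0.01836282.
Dept IV: Wₕ = 0.30310668; term = 0.30310668²·(1 − 0.05681818)·99.2/1025 = 0.0083863741.
Dept II: Wₕ = 0.08621066; term = 0.08621066²·(1 − 0.20463847)·12.8/1050 = 7.206215 × 10^-5.
Sum = 0.033821535.
SE = √(0.033821535) = 0.1839.

0.1839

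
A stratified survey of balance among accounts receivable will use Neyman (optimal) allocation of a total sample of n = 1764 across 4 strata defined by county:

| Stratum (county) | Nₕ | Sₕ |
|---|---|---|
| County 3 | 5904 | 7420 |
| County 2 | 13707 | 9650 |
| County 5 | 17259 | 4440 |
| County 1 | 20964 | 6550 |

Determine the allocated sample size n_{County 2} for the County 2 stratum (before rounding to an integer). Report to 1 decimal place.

598.2

Neyman allocation: nₕ = n·NₕSₕ / Σⱼ NⱼSⱼ.
Σ NⱼSⱼ = 5904·7420 + 13707·9650 + 17259·4440 + 20964·6550 = 3.9002439 × 10^8.
n_{County 2} = 1764·13707·9650 / (3.9002439 × 10^8) = 598.2.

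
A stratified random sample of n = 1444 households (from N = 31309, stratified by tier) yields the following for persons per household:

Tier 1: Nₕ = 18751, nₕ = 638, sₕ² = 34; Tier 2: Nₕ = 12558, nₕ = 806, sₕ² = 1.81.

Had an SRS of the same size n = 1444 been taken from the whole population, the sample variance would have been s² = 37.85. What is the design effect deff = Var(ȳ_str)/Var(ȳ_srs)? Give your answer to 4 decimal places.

Var(ȳ_str) = Σ Wₕ²(1−fₕ)sₕ²/nₕ with Wₕ = Nₕ/31309:
  Tier 1: (18751/31309)²·(1−638/18751)·34/638 = 0.018464377
  Tier 2: (12558/31309)²·(1−806/12558)·1.81/806 = 3.3809395 × 10^-4
  → Var(ȳ_str) = 0.018802471.
Var(ȳ_srs) = (1 − 1444/31309)·37.85/1444 = 0.025002994.
deff = 0.018802471 / 0.025002994 = 0.7520.

0.7520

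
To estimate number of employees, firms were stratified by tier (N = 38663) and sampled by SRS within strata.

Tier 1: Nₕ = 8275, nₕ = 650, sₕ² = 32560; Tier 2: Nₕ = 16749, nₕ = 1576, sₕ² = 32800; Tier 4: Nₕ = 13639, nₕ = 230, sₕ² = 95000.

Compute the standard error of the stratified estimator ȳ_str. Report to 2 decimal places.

7.50

Var(ȳ_str) = Σₕ Wₕ²(1 − fₕ)sₕ²/nₕ with Wₕ = Nₕ/N, N = 38663.
Tier 1: Wₕ = 0.21402892; term = 0.21402892²·(1 − 0.07854985)·32560/650 = 2.1144031.
Tier 2: Wₕ = 0.43320487; term = 0.43320487²·(1 − 0.09409517)·32800/1576 = 3.5382366.
Tier 4: Wₕ = 0.35276621; term = 0.35276621²·(1 − 0.01686341)·95000/230 = 50.53399.
Sum = 56.18663.
SE = √(56.18663) = 7.50.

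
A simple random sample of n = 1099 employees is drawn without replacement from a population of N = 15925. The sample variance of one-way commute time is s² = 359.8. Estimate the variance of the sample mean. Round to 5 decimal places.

0.30480

Under SRS without replacement, Var(ȳ) = (1 − f)·s²/n with f = n/N = 1099/15925 = 0.06901099.
Var(ȳ) = (1 − 0.06901099)·359.8/1099 = 0.93098901·0.32738854 = 0.30479513.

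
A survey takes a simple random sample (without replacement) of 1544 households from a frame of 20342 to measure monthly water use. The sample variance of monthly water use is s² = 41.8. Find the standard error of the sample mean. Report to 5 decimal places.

Under SRS without replacement, Var(ȳ) = (1 − f)·s²/n with f = n/N = 1544/20342 = 0.07590207.
Var(ȳ) = (1 − 0.07590207)·41.8/1544 = 0.92409793·0.027072539 = 0.025017677.
SE(ȳ) = √(0.025017677) = 0.15817.

0.15817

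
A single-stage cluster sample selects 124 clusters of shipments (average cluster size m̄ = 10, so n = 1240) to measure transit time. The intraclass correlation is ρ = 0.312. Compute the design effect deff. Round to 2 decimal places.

3.81

deff = 1 + (10 − 1)·0.312 = 1 + 2.808 = 3.808.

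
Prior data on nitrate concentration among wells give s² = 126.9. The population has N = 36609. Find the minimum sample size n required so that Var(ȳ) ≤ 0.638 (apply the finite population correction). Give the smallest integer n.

Without fpc, n₀ = s²/D = 126.9/0.638 = 198.9028.
With fpc, (1 − n/N)·s²/n ≤ D requires n ≥ n₀/(1 + n₀/N) = 198.9028/(1 + 198.9028/36609) = 197.8280.
Rounding up, n = 198.

198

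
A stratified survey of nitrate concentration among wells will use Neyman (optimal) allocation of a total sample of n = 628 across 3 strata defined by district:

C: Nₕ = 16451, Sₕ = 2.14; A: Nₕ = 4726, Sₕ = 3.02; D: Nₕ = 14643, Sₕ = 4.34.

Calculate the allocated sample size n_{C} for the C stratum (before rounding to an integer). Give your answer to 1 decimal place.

195.6

Neyman allocation: nₕ = n·NₕSₕ / Σⱼ NⱼSⱼ.
Σ NⱼSⱼ = 16451·2.14 + 4726·3.02 + 14643·4.34 = 113028.28.
n_{C} = 628·16451·2.14 / 113028.28 = 195.6.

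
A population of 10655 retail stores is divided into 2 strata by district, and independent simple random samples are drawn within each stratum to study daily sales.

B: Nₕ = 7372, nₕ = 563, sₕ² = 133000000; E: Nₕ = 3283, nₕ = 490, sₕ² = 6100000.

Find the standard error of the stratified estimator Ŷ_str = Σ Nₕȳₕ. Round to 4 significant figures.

3.460 × 10^6

Var(Ŷ_str) = Σₕ Nₕ²(1 − fₕ)sₕ²/nₕ.
B: 7372²·(1 − 563/7372)·133000000/563 = 1.1858013 × 10^13.
E: 3283²·(1 − 490/3283)·6100000/490 = 1.1414991 × 10^11.
Sum = 1.1972163 × 10^13.
SE = √(1.1972163 × 10^13) = 3.460 × 10^6.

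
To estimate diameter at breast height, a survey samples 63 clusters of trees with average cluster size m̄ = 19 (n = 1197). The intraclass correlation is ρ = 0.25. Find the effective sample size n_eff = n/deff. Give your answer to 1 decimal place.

217.6

deff = 1 + (19 − 1)·0.25 = 1 + 4.5 = 5.5.
n_eff = 1197 / 5.5 = 217.6.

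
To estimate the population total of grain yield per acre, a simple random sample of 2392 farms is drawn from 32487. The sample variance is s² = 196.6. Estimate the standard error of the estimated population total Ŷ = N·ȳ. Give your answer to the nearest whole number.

8964

Var(Ŷ) = N²·Var(ȳ) = N²·(1 − n/N)·s²/n.
f = 2392/32487 = 0.07362945; Var(ȳ) = 0.92637055·196.6/2392 = 0.076138984.
Var(Ŷ) = 32487² · 0.076138984 = 8.0357477 × 10^7.
SE(Ŷ) = √(8.0357477 × 10^7) = 8964.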